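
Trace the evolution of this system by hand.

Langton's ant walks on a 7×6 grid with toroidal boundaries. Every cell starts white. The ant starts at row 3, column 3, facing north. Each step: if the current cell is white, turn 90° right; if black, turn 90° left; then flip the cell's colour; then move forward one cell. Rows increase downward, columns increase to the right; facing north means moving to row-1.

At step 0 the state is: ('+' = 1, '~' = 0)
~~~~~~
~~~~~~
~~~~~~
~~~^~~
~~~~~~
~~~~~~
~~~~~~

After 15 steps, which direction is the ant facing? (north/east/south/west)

k=0  ~~~~~~
~~~~~~
~~~~~~
~~~^~~
~~~~~~
~~~~~~
~~~~~~
k=1  ~~~~~~
~~~~~~
~~~~~~
~~~+>~
~~~~~~
~~~~~~
~~~~~~
k=2  ~~~~~~
~~~~~~
~~~~~~
~~~++~
~~~~v~
~~~~~~
~~~~~~
k=3  ~~~~~~
~~~~~~
~~~~~~
~~~++~
~~~<+~
~~~~~~
~~~~~~
k=4  ~~~~~~
~~~~~~
~~~~~~
~~~^+~
~~~++~
~~~~~~
~~~~~~
k=5  ~~~~~~
~~~~~~
~~~~~~
~~<~+~
~~~++~
~~~~~~
~~~~~~
k=6  ~~~~~~
~~~~~~
~~^~~~
~~+~+~
~~~++~
~~~~~~
~~~~~~
k=7  ~~~~~~
~~~~~~
~~+>~~
~~+~+~
~~~++~
~~~~~~
~~~~~~
k=8  ~~~~~~
~~~~~~
~~++~~
~~+v+~
~~~++~
~~~~~~
~~~~~~
k=9  ~~~~~~
~~~~~~
~~++~~
~~<++~
~~~++~
~~~~~~
~~~~~~
k=10  ~~~~~~
~~~~~~
~~++~~
~~~++~
~~v++~
~~~~~~
~~~~~~
k=11  ~~~~~~
~~~~~~
~~++~~
~~~++~
~<+++~
~~~~~~
~~~~~~
k=12  ~~~~~~
~~~~~~
~~++~~
~^~++~
~++++~
~~~~~~
~~~~~~
k=13  ~~~~~~
~~~~~~
~~++~~
~+>++~
~++++~
~~~~~~
~~~~~~
k=14  ~~~~~~
~~~~~~
~~++~~
~++++~
~+v++~
~~~~~~
~~~~~~
k=15  ~~~~~~
~~~~~~
~~++~~
~++++~
~+~>+~
~~~~~~
~~~~~~

east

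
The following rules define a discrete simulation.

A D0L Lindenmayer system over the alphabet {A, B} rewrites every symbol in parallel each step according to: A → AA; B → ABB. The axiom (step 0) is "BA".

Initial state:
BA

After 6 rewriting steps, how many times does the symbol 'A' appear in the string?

256

[0] BA
[1] ABBAA
[2] AAABBABBAAAA
[3] AAAAAAABBABBAAABBABBAAAAAAAA
[4] AAAAAAAAAAAAAAABBABBAAABBABBAAAAAAABBABBAAABBABBAAAAAAAAAAAAAAAA
[5] AAAAAAAAAAAAAAAAAAAAAAAAAAAAAAABBABBAAABBABBAAAAAAABBABBAA…ABBABBAAAAAAABBABBAAABBABBAAAAAAAAAAAAAAAAAAAAAAAAAAAAAAAA  (len 144)
[6] AAAAAAAAAAAAAAAAAAAAAAAAAAAAAAAAAAAAAAAAAAAAAAAAAAAAAAAAAA…AAAAAAAAAAAAAAAAAAAAAAAAAAAAAAAAAAAAAAAAAAAAAAAAAAAAAAAAAA  (len 320)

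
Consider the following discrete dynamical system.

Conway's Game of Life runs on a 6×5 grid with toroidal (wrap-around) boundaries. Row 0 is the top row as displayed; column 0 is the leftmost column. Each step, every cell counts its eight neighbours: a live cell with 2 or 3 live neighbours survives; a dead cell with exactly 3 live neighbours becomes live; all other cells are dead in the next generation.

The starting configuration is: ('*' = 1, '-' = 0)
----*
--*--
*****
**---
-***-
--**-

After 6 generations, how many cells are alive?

k=0  ----*
--*--
*****
**---
-***-
--**-
k=1  --*--
--*--
---**
-----
*--**
-*--*
k=2  -***-
--*--
---*-
*----
*--**
-**-*
k=3  *----
-*---
-----
*--*-
--**-
-----
k=4  -----
-----
-----
--***
--***
-----
k=5  -----
-----
---*-
--*-*
--*-*
---*-
k=6  -----
-----
---*-
--*-*
--*-*
---*-

6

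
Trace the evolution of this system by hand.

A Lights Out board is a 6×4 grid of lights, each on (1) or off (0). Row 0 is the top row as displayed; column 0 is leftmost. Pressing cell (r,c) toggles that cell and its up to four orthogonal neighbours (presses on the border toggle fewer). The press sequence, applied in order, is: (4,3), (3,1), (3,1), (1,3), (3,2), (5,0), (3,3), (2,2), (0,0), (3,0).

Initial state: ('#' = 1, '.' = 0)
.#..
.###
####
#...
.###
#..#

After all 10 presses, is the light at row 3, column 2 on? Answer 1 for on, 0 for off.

1

k=0  .#..
.###
####
#...
.###
#..#
k=1  .#..
.###
####
#..#
.#..
#...
k=2  .#..
.###
#.##
.###
....
#...
k=3  .#..
.###
####
#..#
.#..
#...
k=4  .#.#
.#..
###.
#..#
.#..
#...
k=5  .#.#
.#..
##..
###.
.##.
#...
k=6  .#.#
.#..
##..
###.
###.
.#..
k=7  .#.#
.#..
##.#
##.#
####
.#..
k=8  .#.#
.##.
#.#.
####
####
.#..
k=9  #..#
###.
#.#.
####
####
.#..
k=10  #..#
###.
..#.
..##
.###
.#..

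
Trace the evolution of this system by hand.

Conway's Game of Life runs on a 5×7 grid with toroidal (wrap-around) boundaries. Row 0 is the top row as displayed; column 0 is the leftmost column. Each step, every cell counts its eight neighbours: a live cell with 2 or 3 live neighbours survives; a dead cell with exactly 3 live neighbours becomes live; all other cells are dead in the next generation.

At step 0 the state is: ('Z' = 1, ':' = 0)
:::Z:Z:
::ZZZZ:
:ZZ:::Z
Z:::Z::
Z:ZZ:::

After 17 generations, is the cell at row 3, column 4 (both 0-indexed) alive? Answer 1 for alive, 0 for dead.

k=0  :::Z:Z:
::ZZZZ:
:ZZ:::Z
Z:::Z::
Z:ZZ:::
k=1  :Z:::ZZ
:Z:::ZZ
ZZZ:::Z
Z:::::Z
:ZZZ::Z
k=2  :Z::Z::
:::::::
::Z::::
:::Z:Z:
:ZZ::::
k=3  :ZZ::::
:::::::
:::::::
:Z:Z:::
:ZZZZ::
k=4  :Z:::::
:::::::
:::::::
:Z:ZZ::
Z:::Z::
k=5  :::::::
:::::::
:::::::
:::ZZ::
ZZZZZ::
k=6  :ZZZ:::
:::::::
:::::::
:Z::Z::
:ZZ:Z::
k=7  :Z:Z:::
::Z::::
:::::::
:ZZZ:::
Z:::Z::
k=8  :ZZZ:::
::Z::::
:Z:Z:::
:ZZZ:::
Z:::Z::
k=9  :ZZZ:::
:::::::
:Z:Z:::
ZZ:ZZ::
Z:::Z::
k=10  :ZZZ:::
:Z:Z:::
ZZ:ZZ::
ZZ:ZZ::
Z:::Z::
k=11  ZZ:ZZ::
:::::::
:::::::
:::::ZZ
Z:::Z::
k=12  ZZ:ZZ::
:::::::
:::::::
:::::ZZ
ZZ:ZZ::
k=13  ZZ:ZZ::
:::::::
:::::::
Z:::ZZZ
:Z:Z:::
k=14  ZZ:ZZ::
:::::::
:::::ZZ
Z:::ZZZ
:Z:Z:::
k=15  ZZ:ZZ::
Z:::ZZZ
Z:::Z::
Z:::Z::
:Z:Z:::
k=16  :Z:Z:::
:::::::
ZZ:ZZ::
ZZ:ZZ::
:Z:Z:::
k=17  :::::::
ZZ:ZZ::
ZZ:ZZ::
:::::::
:Z:Z:::

0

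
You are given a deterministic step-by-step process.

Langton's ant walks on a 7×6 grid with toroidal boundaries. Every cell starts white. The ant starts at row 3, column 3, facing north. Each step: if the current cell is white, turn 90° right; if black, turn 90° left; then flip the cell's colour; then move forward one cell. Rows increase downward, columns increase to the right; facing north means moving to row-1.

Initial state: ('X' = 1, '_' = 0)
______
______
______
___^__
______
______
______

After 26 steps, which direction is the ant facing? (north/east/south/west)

k=0  ______
______
______
___^__
______
______
______
k=1  ______
______
______
___X>_
______
______
______
k=2  ______
______
______
___XX_
____v_
______
______
k=3  ______
______
______
___XX_
___<X_
______
______
k=4  ______
______
______
___^X_
___XX_
______
______
k=5  ______
______
______
__<_X_
___XX_
______
______
k=6  ______
______
__^___
__X_X_
___XX_
______
______
k=7  ______
______
__X>__
__X_X_
___XX_
______
______
k=8  ______
______
__XX__
__XvX_
___XX_
______
______
k=9  ______
______
__XX__
__<XX_
___XX_
______
______
k=10  ______
______
__XX__
___XX_
__vXX_
______
______
k=11  ______
______
__XX__
___XX_
_<XXX_
______
______
k=12  ______
______
__XX__
_^_XX_
_XXXX_
______
______
k=13  ______
______
__XX__
_X>XX_
_XXXX_
______
______
k=14  ______
______
__XX__
_XXXX_
_XvXX_
______
______
k=15  ______
______
__XX__
_XXXX_
_X_>X_
______
______
k=16  ______
______
__XX__
_XX^X_
_X__X_
______
______
k=17  ______
______
__XX__
_X<_X_
_X__X_
______
______
k=18  ______
______
__XX__
_X__X_
_Xv_X_
______
______
k=19  ______
______
__XX__
_X__X_
_<X_X_
______
______
k=20  ______
______
__XX__
_X__X_
__X_X_
_v____
______
k=21  ______
______
__XX__
_X__X_
__X_X_
<X____
______
k=22  ______
______
__XX__
_X__X_
^_X_X_
XX____
______
k=23  ______
______
__XX__
_X__X_
X>X_X_
XX____
______
k=24  ______
______
__XX__
_X__X_
XXX_X_
Xv____
______
k=25  ______
______
__XX__
_X__X_
XXX_X_
X_>___
______
k=26  ______
______
__XX__
_X__X_
XXX_X_
X_X___
__v___

south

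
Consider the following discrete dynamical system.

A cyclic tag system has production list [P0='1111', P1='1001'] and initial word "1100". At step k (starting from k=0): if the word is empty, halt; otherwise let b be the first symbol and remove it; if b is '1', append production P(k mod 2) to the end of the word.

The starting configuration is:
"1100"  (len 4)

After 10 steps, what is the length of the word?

t=0: "1100"  (len 4)
t=1: "1001111"  (len 7)
t=2: "0011111001"  (len 10)
t=3: "011111001"  (len 9)
t=4: "11111001"  (len 8)
t=5: "11110011111"  (len 11)
t=6: "11100111111001"  (len 14)
t=7: "11001111110011111"  (len 17)
t=8: "10011111100111111001"  (len 20)
t=9: "00111111001111110011111"  (len 23)
t=10: "0111111001111110011111"  (len 22)

22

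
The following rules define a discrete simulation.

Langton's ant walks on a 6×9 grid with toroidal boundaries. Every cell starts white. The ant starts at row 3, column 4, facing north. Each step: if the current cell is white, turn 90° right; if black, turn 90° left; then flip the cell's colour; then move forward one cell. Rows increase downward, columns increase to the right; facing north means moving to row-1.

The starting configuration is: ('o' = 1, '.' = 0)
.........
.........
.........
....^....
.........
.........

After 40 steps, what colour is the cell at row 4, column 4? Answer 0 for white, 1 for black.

0) .........
.........
.........
....^....
.........
.........
1) .........
.........
.........
....o>...
.........
.........
2) .........
.........
.........
....oo...
.....v...
.........
3) .........
.........
.........
....oo...
....<o...
.........
4) .........
.........
.........
....^o...
....oo...
.........
5) .........
.........
.........
...<.o...
....oo...
.........
6) .........
.........
...^.....
...o.o...
....oo...
.........
7) .........
.........
...o>....
...o.o...
....oo...
.........
8) .........
.........
...oo....
...ovo...
....oo...
.........
9) .........
.........
...oo....
...<oo...
....oo...
.........
10) .........
.........
...oo....
....oo...
...voo...
.........
11) .........
.........
...oo....
....oo...
..<ooo...
.........
12) .........
.........
...oo....
..^.oo...
..oooo...
.........
13) .........
.........
...oo....
..o>oo...
..oooo...
.........
14) .........
.........
...oo....
..oooo...
..ovoo...
.........
15) .........
.........
...oo....
..oooo...
..o.>o...
.........
16) .........
.........
...oo....
..oo^o...
..o..o...
.........
17) .........
.........
...oo....
..o<.o...
..o..o...
.........
18) .........
.........
...oo....
..o..o...
..ov.o...
.........
19) .........
.........
...oo....
..o..o...
..<o.o...
.........
20) .........
.........
...oo....
..o..o...
...o.o...
..v......
21) .........
.........
...oo....
..o..o...
...o.o...
.<o......
22) .........
.........
...oo....
..o..o...
.^.o.o...
.oo......
23) .........
.........
...oo....
..o..o...
.o>o.o...
.oo......
24) .........
.........
...oo....
..o..o...
.ooo.o...
.ov......
25) .........
.........
...oo....
..o..o...
.ooo.o...
.o.>.....
26) ...v.....
.........
...oo....
..o..o...
.ooo.o...
.o.o.....
27) ..<o.....
.........
...oo....
..o..o...
.ooo.o...
.o.o.....
28) ..oo.....
.........
...oo....
..o..o...
.ooo.o...
.o^o.....
29) ..oo.....
.........
...oo....
..o..o...
.ooo.o...
.oo>.....
30) ..oo.....
.........
...oo....
..o..o...
.oo^.o...
.oo......
31) ..oo.....
.........
...oo....
..o..o...
.o<..o...
.oo......
32) ..oo.....
.........
...oo....
..o..o...
.o...o...
.ov......
33) ..oo.....
.........
...oo....
..o..o...
.o...o...
.o.>.....
34) ..ov.....
.........
...oo....
..o..o...
.o...o...
.o.o.....
35) ..o.>....
.........
...oo....
..o..o...
.o...o...
.o.o.....
36) ..o.o....
....v....
...oo....
..o..o...
.o...o...
.o.o.....
37) ..o.o....
...<o....
...oo....
..o..o...
.o...o...
.o.o.....
38) ..o^o....
...oo....
...oo....
..o..o...
.o...o...
.o.o.....
39) ..oo>....
...oo....
...oo....
..o..o...
.o...o...
.o.o.....
40) ..oo.....
...oo....
...oo....
..o..o...
.o...o...
.o.o^....

0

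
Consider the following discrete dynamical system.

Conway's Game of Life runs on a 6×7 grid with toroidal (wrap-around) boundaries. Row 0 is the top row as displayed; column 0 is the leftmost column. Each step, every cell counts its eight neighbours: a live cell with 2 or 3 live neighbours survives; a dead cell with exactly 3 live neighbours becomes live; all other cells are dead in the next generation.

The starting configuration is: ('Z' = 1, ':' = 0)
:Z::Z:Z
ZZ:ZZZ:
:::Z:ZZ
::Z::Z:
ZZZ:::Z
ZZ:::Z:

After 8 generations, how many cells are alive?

[0] :Z::Z:Z
ZZ:ZZZ:
:::Z:ZZ
::Z::Z:
ZZZ:::Z
ZZ:::Z:
[1] :::Z:::
:Z:Z:::
ZZ:Z:::
::ZZZZ:
::Z::Z:
:::::Z:
[2] ::Z:Z::
ZZ:ZZ::
ZZ:::::
:::::ZZ
::Z::ZZ
::::Z::
[3] :ZZ:ZZ:
Z::ZZ::
:ZZ:ZZ:
:Z:::Z:
::::Z:Z
::::Z::
[4] :ZZ::Z:
Z:::::Z
ZZZ::ZZ
ZZZZ::Z
::::Z::
::::Z::
[5] ZZ:::ZZ
:::::::
:::Z:Z:
:::ZZ::
ZZZ:ZZ:
:::ZZZ:
[6] Z::::ZZ
Z:::ZZ:
:::Z:::
:Z::::Z
:ZZ:::Z
:::Z:::
[7] Z::::Z:
Z:::ZZ:
Z:::ZZZ
:Z:::::
:ZZ::::
:ZZ::Z:
[8] Z::::Z:
ZZ:::::
ZZ::Z::
:ZZ::ZZ
Z::::::
Z:Z:::Z

15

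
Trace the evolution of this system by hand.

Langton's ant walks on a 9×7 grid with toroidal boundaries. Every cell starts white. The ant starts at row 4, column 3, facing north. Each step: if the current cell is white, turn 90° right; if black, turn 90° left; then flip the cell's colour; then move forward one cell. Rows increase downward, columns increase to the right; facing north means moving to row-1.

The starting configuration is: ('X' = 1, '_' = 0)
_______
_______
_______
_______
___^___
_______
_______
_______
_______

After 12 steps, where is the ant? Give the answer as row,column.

t=0: _______
_______
_______
_______
___^___
_______
_______
_______
_______
t=1: _______
_______
_______
_______
___X>__
_______
_______
_______
_______
t=2: _______
_______
_______
_______
___XX__
____v__
_______
_______
_______
t=3: _______
_______
_______
_______
___XX__
___<X__
_______
_______
_______
t=4: _______
_______
_______
_______
___^X__
___XX__
_______
_______
_______
t=5: _______
_______
_______
_______
__<_X__
___XX__
_______
_______
_______
t=6: _______
_______
_______
__^____
__X_X__
___XX__
_______
_______
_______
t=7: _______
_______
_______
__X>___
__X_X__
___XX__
_______
_______
_______
t=8: _______
_______
_______
__XX___
__XvX__
___XX__
_______
_______
_______
t=9: _______
_______
_______
__XX___
__<XX__
___XX__
_______
_______
_______
t=10: _______
_______
_______
__XX___
___XX__
__vXX__
_______
_______
_______
t=11: _______
_______
_______
__XX___
___XX__
_<XXX__
_______
_______
_______
t=12: _______
_______
_______
__XX___
_^_XX__
_XXXX__
_______
_______
_______

4,1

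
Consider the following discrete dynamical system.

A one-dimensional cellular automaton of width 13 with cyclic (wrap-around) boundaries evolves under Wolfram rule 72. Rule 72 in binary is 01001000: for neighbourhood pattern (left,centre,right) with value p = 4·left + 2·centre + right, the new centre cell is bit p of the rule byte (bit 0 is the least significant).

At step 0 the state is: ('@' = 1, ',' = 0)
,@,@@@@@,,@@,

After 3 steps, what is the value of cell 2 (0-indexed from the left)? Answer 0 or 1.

0

gen 0: ,@,@@@@@,,@@,
gen 1: ,,,@,,,@,,@@,
gen 2: ,,,,,,,,,,@@,
gen 3: ,,,,,,,,,,@@,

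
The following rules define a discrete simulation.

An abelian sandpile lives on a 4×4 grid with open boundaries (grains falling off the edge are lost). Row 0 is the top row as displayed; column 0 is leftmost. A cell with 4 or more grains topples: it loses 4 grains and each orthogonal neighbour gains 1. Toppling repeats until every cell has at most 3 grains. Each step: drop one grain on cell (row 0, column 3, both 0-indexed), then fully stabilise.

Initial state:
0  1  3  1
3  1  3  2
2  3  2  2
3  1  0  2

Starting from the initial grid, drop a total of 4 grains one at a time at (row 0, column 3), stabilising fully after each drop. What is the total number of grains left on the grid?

29

[0] 0  1  3  1
3  1  3  2
2  3  2  2
3  1  0  2
[1] 0  1  3  2
3  1  3  2
2  3  2  2
3  1  0  2
[2] 0  1  3  3
3  1  3  2
2  3  2  2
3  1  0  2
[3] 0  2  1  2
3  2  1  0
2  3  3  3
3  1  0  2
[4] 0  2  1  3
3  2  1  0
2  3  3  3
3  1  0  2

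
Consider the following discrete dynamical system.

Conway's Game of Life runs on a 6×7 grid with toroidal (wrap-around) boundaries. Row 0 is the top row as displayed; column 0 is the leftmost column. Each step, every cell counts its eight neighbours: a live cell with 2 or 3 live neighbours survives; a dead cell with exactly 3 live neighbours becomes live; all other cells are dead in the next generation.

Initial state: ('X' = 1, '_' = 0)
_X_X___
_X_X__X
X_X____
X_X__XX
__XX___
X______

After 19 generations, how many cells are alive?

20

0) _X_X___
_X_X__X
X_X____
X_X__XX
__XX___
X______
1) _X_____
_X_X___
__XX_X_
X_X___X
X_XX___
_X_X___
2) XX_____
_X_XX__
X__XX_X
X___X_X
X__X__X
XX_X___
3) ___XX__
_X_XXXX
_XX___X
_X__X__
__XXXX_
_______
4) __XX___
_X____X
_X____X
XX__X__
__XXXX_
__X__X_
5) _XXX___
_X_____
_XX__XX
XX__X_X
__X__XX
_X___X_
6) XX_____
___X___
__X__XX
___XX__
__X_X__
XX_XXXX
7) _X_X_X_
XXX___X
__X__X_
__X_X__
XXX___X
___XXXX
8) _X_X___
X__XXXX
X_X__XX
X_X__XX
XXX___X
___X___
9) X__X_XX
___X___
__X____
__XX___
__XX_X_
___X___
10) __XX__X
__XXX_X
__X____
_X__X__
_______
___X_X_
11) ______X
_X__XX_
_XX_XX_
_______
____X__
__XXX__
12) __X____
XXXXX_X
_XXXXX_
___XXX_
____X__
___XXX_
13) X_____X
X_____X
_______
_______
_______
___XXX_
14) X___X__
X_____X
_______
_______
____X__
____XXX
15) X___X__
X_____X
_______
_______
____X__
___XX_X
16) X__XX__
X_____X
_______
_______
___XXX_
___XX__
17) X__XXXX
X_____X
_______
____X__
___X_X_
__X____
18) XX_XXX_
X___X__
_______
____X__
___XX__
__X____
19) XXXXXXX
XX_XXXX
_______
___XX__
___XX__
_XX__X_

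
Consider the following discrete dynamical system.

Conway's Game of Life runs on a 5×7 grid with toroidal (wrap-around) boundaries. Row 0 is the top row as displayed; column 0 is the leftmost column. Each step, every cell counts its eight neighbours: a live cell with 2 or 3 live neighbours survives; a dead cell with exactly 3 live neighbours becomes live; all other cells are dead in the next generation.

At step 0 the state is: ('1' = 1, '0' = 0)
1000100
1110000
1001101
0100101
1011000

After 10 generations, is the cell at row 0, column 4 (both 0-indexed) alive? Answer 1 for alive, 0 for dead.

gen 0: 1000100
1110000
1001101
0100101
1011000
gen 1: 1000001
0010110
0001101
0100101
1011111
gen 2: 1010000
1000100
1010001
0100000
0011100
gen 3: 0010100
1001000
1000001
1100000
0011000
gen 4: 0110100
1101001
0000001
1110001
0011000
gen 5: 0000100
0101011
0000010
1111001
0000000
gen 6: 0000110
0000011
0001010
1110001
1111000
gen 7: 1111110
0000001
0110110
0000101
0001110
gen 8: 1110000
0000001
1001101
0010001
1100000
gen 9: 0010001
0011011
1001001
0011011
0000001
gen 10: 1011001
0111110
1100000
0011110
1011001

0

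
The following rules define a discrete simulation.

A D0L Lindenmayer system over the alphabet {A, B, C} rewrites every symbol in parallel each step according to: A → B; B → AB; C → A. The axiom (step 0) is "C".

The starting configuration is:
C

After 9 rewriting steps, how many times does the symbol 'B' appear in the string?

gen 0: C
gen 1: A
gen 2: B
gen 3: AB
gen 4: BAB
gen 5: ABBAB
gen 6: BABABBAB
gen 7: ABBABBABABBAB
gen 8: BABABBABABBABBABABBAB
gen 9: ABBABBABABBABBABABBABABBABBABABBAB

21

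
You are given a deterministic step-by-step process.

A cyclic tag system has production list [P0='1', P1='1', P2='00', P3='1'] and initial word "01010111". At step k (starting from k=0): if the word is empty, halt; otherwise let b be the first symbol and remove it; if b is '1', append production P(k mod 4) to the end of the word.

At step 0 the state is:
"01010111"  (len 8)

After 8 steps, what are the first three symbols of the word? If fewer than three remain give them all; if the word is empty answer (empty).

111

gen 0: "01010111"  (len 8)
gen 1: "1010111"  (len 7)
gen 2: "0101111"  (len 7)
gen 3: "101111"  (len 6)
gen 4: "011111"  (len 6)
gen 5: "11111"  (len 5)
gen 6: "11111"  (len 5)
gen 7: "111100"  (len 6)
gen 8: "111001"  (len 6)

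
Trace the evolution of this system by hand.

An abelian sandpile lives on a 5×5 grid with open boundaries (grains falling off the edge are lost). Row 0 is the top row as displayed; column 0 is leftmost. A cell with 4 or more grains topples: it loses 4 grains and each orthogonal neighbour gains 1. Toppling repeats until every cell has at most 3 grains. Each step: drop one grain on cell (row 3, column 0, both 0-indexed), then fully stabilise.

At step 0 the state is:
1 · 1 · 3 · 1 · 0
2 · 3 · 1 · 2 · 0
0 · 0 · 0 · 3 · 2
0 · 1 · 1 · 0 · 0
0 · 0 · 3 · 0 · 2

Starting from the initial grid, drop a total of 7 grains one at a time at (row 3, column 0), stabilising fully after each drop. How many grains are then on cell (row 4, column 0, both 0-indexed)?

step 0: 1 · 1 · 3 · 1 · 0
2 · 3 · 1 · 2 · 0
0 · 0 · 0 · 3 · 2
0 · 1 · 1 · 0 · 0
0 · 0 · 3 · 0 · 2
step 1: 1 · 1 · 3 · 1 · 0
2 · 3 · 1 · 2 · 0
0 · 0 · 0 · 3 · 2
1 · 1 · 1 · 0 · 0
0 · 0 · 3 · 0 · 2
step 2: 1 · 1 · 3 · 1 · 0
2 · 3 · 1 · 2 · 0
0 · 0 · 0 · 3 · 2
2 · 1 · 1 · 0 · 0
0 · 0 · 3 · 0 · 2
step 3: 1 · 1 · 3 · 1 · 0
2 · 3 · 1 · 2 · 0
0 · 0 · 0 · 3 · 2
3 · 1 · 1 · 0 · 0
0 · 0 · 3 · 0 · 2
step 4: 1 · 1 · 3 · 1 · 0
2 · 3 · 1 · 2 · 0
1 · 0 · 0 · 3 · 2
0 · 2 · 1 · 0 · 0
1 · 0 · 3 · 0 · 2
step 5: 1 · 1 · 3 · 1 · 0
2 · 3 · 1 · 2 · 0
1 · 0 · 0 · 3 · 2
1 · 2 · 1 · 0 · 0
1 · 0 · 3 · 0 · 2
step 6: 1 · 1 · 3 · 1 · 0
2 · 3 · 1 · 2 · 0
1 · 0 · 0 · 3 · 2
2 · 2 · 1 · 0 · 0
1 · 0 · 3 · 0 · 2
step 7: 1 · 1 · 3 · 1 · 0
2 · 3 · 1 · 2 · 0
1 · 0 · 0 · 3 · 2
3 · 2 · 1 · 0 · 0
1 · 0 · 3 · 0 · 2

1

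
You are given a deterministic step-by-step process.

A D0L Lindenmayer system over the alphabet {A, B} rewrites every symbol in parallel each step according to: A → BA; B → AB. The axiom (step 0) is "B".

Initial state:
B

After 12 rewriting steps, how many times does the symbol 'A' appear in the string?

2048

t=0: B
t=1: AB
t=2: BAAB
t=3: ABBABAAB
t=4: BAABABBAABBABAAB
t=5: ABBABAABBAABABBABAABABBAABBABAAB
t=6: BAABABBAABBABAABABBABAABBAABABBAABBABAABBAABABBABAABABBAABBABAAB
t=7: ABBABAABBAABABBABAABABBAABBABAABBAABABBAABBABAABABBABAABBA…BAABBABAABABBABAABBAABABBAABBABAABBAABABBABAABABBAABBABAAB  (len 128)
t=8: BAABABBAABBABAABABBABAABBAABABBAABBABAABBAABABBABAABABBAAB…BAABBABAABABBABAABBAABABBAABBABAABBAABABBABAABABBAABBABAAB  (len 256)
t=9: ABBABAABBAABABBABAABABBAABBABAABBAABABBAABBABAABABBABAABBA…BAABBABAABABBABAABBAABABBAABBABAABBAABABBABAABABBAABBABAAB  (len 512)
t=10: BAABABBAABBABAABABBABAABBAABABBAABBABAABBAABABBABAABABBAAB…BAABBABAABABBABAABBAABABBAABBABAABBAABABBABAABABBAABBABAAB  (len 1024)
t=11: ABBABAABBAABABBABAABABBAABBABAABBAABABBAABBABAABABBABAABBA…BAABBABAABABBABAABBAABABBAABBABAABBAABABBABAABABBAABBABAAB  (len 2048)
t=12: BAABABBAABBABAABABBABAABBAABABBAABBABAABBAABABBABAABABBAAB…BAABBABAABABBABAABBAABABBAABBABAABBAABABBABAABABBAABBABAAB  (len 4096)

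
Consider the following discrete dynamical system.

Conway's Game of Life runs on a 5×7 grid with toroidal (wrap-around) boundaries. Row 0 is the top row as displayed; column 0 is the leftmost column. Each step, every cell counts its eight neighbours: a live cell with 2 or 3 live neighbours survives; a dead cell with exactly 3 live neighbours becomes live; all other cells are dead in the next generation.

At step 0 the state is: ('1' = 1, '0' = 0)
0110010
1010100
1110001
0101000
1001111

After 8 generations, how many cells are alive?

step 0: 0110010
1010100
1110001
0101000
1001111
step 1: 0010000
0000010
0000001
0001000
1001011
step 2: 0000110
0000000
0000000
1000110
0011101
step 3: 0000110
0000000
0000000
0000111
0000001
step 4: 0000010
0000000
0000010
0000011
0000001
step 5: 0000000
0000000
0000011
0000011
0000001
step 6: 0000000
0000000
0000011
1000000
0000011
step 7: 0000000
0000000
0000001
1000000
0000001
step 8: 0000000
0000000
0000000
1000001
0000000

2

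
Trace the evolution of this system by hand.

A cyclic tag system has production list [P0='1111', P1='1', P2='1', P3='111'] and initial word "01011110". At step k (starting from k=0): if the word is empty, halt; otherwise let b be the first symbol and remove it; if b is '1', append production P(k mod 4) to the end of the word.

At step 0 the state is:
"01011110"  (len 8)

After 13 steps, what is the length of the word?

18

[0] "01011110"  (len 8)
[1] "1011110"  (len 7)
[2] "0111101"  (len 7)
[3] "111101"  (len 6)
[4] "11101111"  (len 8)
[5] "11011111111"  (len 11)
[6] "10111111111"  (len 11)
[7] "01111111111"  (len 11)
[8] "1111111111"  (len 10)
[9] "1111111111111"  (len 13)
[10] "1111111111111"  (len 13)
[11] "1111111111111"  (len 13)
[12] "111111111111111"  (len 15)
[13] "111111111111111111"  (len 18)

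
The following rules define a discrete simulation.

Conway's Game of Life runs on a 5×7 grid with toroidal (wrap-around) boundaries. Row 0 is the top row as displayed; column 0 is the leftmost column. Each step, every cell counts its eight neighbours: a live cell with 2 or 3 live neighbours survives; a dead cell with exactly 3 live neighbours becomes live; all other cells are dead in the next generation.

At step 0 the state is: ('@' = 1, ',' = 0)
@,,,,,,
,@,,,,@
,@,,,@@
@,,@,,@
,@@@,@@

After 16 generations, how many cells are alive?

0) @,,,,,,
,@,,,,@
,@,,,@@
@,,@,,@
,@@@,@@
1) ,,,,,@,
,@,,,@@
,@@,,@,
,,,@,,,
,@@@@@,
2) @@,@,,,
@@@,@@@
@@@,@@@
,,,,,@,
,,@@,@,
3) ,,,,,,,
,,,,,,,
,,@,,,,
@,,,,,,
,@@@,,@
4) ,,@,,,,
,,,,,,,
,,,,,,,
@,,@,,,
@@@,,,,
5) ,,@,,,,
,,,,,,,
,,,,,,,
@,@,,,,
@,@@,,,
6) ,@@@,,,
,,,,,,,
,,,,,,,
,,@@,,,
,,@@,,,
7) ,@,@,,,
,,@,,,,
,,,,,,,
,,@@,,,
,,,,@,,
8) ,,@@,,,
,,@,,,,
,,@@,,,
,,,@,,,
,,,,@,,
9) ,,@@,,,
,@,,,,,
,,@@,,,
,,@@@,,
,,@,@,,
10) ,@@@,,,
,@,,,,,
,@,,@,,
,@,,@,,
,@,,@,,
11) @@,@,,,
@@,@,,,
@@@,,,,
@@@@@@,
@@,,@,,
12) ,,,@@,@
,,,@,,@
,,,,,,,
,,,,@@,
,,,,,@,
13) ,,,@@,@
,,,@@@,
,,,,@@,
,,,,@@,
,,,@,,@
14) ,,@,,,@
,,,,,,@
,,,,,,@
,,,@,,@
,,,@,,@
15) @,,,,@@
@,,,,@@
@,,,,@@
@,,,,@@
@,@@,@@
16) ,,,,,,,
,@,,@,,
,@,,@,,
,,,,,,,
,,,,,,,

4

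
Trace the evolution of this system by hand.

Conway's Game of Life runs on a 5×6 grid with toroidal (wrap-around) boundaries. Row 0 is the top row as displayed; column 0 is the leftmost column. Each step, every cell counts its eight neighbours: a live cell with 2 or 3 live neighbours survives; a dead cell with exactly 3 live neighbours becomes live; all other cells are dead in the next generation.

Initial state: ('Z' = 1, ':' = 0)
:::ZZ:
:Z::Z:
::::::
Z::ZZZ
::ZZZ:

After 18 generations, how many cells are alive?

k=0  :::ZZ:
:Z::Z:
::::::
Z::ZZZ
::ZZZ:
k=1  :::::Z
:::ZZ:
Z::Z::
::Z::Z
::Z:::
k=2  :::ZZ:
:::ZZZ
::ZZ:Z
:ZZZ::
::::::
k=3  :::Z:Z
:::::Z
ZZ:::Z
:Z:ZZ:
::::Z:
k=4  :::::Z
:::::Z
:ZZ::Z
:ZZZZ:
::Z::Z
k=5  Z:::ZZ
::::ZZ
:Z:::Z
::::ZZ
ZZZ::Z
k=6  :::Z::
::::::
::::::
::Z:Z:
:Z:Z::
k=7  ::Z:::
::::::
::::::
::ZZ::
:::ZZ:
k=8  :::Z::
::::::
::::::
::ZZZ:
::::Z:
k=9  ::::::
::::::
:::Z::
:::ZZ:
::Z:Z:
k=10  ::::::
::::::
:::ZZ:
::Z:Z:
::::Z:
k=11  ::::::
::::::
:::ZZ:
::::ZZ
:::Z::
k=12  ::::::
::::::
:::ZZZ
:::::Z
::::Z:
k=13  ::::::
::::Z:
::::ZZ
:::Z:Z
::::::
k=14  ::::::
::::ZZ
:::Z:Z
:::::Z
::::::
k=15  ::::::
::::ZZ
Z::::Z
::::Z:
::::::
k=16  ::::::
Z:::ZZ
Z:::::
:::::Z
::::::
k=17  :::::Z
Z::::Z
Z:::Z:
::::::
::::::
k=18  Z::::Z
Z:::Z:
Z:::::
::::::
::::::

5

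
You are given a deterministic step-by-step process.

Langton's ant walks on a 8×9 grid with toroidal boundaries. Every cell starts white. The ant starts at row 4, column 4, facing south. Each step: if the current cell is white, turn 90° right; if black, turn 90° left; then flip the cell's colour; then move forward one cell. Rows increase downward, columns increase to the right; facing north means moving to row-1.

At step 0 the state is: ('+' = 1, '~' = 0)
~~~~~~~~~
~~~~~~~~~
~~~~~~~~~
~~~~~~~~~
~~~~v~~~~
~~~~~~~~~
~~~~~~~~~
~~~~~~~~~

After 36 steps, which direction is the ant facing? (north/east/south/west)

north

0) ~~~~~~~~~
~~~~~~~~~
~~~~~~~~~
~~~~~~~~~
~~~~v~~~~
~~~~~~~~~
~~~~~~~~~
~~~~~~~~~
1) ~~~~~~~~~
~~~~~~~~~
~~~~~~~~~
~~~~~~~~~
~~~<+~~~~
~~~~~~~~~
~~~~~~~~~
~~~~~~~~~
2) ~~~~~~~~~
~~~~~~~~~
~~~~~~~~~
~~~^~~~~~
~~~++~~~~
~~~~~~~~~
~~~~~~~~~
~~~~~~~~~
3) ~~~~~~~~~
~~~~~~~~~
~~~~~~~~~
~~~+>~~~~
~~~++~~~~
~~~~~~~~~
~~~~~~~~~
~~~~~~~~~
4) ~~~~~~~~~
~~~~~~~~~
~~~~~~~~~
~~~++~~~~
~~~+v~~~~
~~~~~~~~~
~~~~~~~~~
~~~~~~~~~
5) ~~~~~~~~~
~~~~~~~~~
~~~~~~~~~
~~~++~~~~
~~~+~>~~~
~~~~~~~~~
~~~~~~~~~
~~~~~~~~~
6) ~~~~~~~~~
~~~~~~~~~
~~~~~~~~~
~~~++~~~~
~~~+~+~~~
~~~~~v~~~
~~~~~~~~~
~~~~~~~~~
7) ~~~~~~~~~
~~~~~~~~~
~~~~~~~~~
~~~++~~~~
~~~+~+~~~
~~~~<+~~~
~~~~~~~~~
~~~~~~~~~
8) ~~~~~~~~~
~~~~~~~~~
~~~~~~~~~
~~~++~~~~
~~~+^+~~~
~~~~++~~~
~~~~~~~~~
~~~~~~~~~
9) ~~~~~~~~~
~~~~~~~~~
~~~~~~~~~
~~~++~~~~
~~~++>~~~
~~~~++~~~
~~~~~~~~~
~~~~~~~~~
10) ~~~~~~~~~
~~~~~~~~~
~~~~~~~~~
~~~++^~~~
~~~++~~~~
~~~~++~~~
~~~~~~~~~
~~~~~~~~~
11) ~~~~~~~~~
~~~~~~~~~
~~~~~~~~~
~~~+++>~~
~~~++~~~~
~~~~++~~~
~~~~~~~~~
~~~~~~~~~
12) ~~~~~~~~~
~~~~~~~~~
~~~~~~~~~
~~~++++~~
~~~++~v~~
~~~~++~~~
~~~~~~~~~
~~~~~~~~~
13) ~~~~~~~~~
~~~~~~~~~
~~~~~~~~~
~~~++++~~
~~~++<+~~
~~~~++~~~
~~~~~~~~~
~~~~~~~~~
14) ~~~~~~~~~
~~~~~~~~~
~~~~~~~~~
~~~++^+~~
~~~++++~~
~~~~++~~~
~~~~~~~~~
~~~~~~~~~
15) ~~~~~~~~~
~~~~~~~~~
~~~~~~~~~
~~~+<~+~~
~~~++++~~
~~~~++~~~
~~~~~~~~~
~~~~~~~~~
16) ~~~~~~~~~
~~~~~~~~~
~~~~~~~~~
~~~+~~+~~
~~~+v++~~
~~~~++~~~
~~~~~~~~~
~~~~~~~~~
17) ~~~~~~~~~
~~~~~~~~~
~~~~~~~~~
~~~+~~+~~
~~~+~>+~~
~~~~++~~~
~~~~~~~~~
~~~~~~~~~
18) ~~~~~~~~~
~~~~~~~~~
~~~~~~~~~
~~~+~^+~~
~~~+~~+~~
~~~~++~~~
~~~~~~~~~
~~~~~~~~~
19) ~~~~~~~~~
~~~~~~~~~
~~~~~~~~~
~~~+~+>~~
~~~+~~+~~
~~~~++~~~
~~~~~~~~~
~~~~~~~~~
20) ~~~~~~~~~
~~~~~~~~~
~~~~~~^~~
~~~+~+~~~
~~~+~~+~~
~~~~++~~~
~~~~~~~~~
~~~~~~~~~
21) ~~~~~~~~~
~~~~~~~~~
~~~~~~+>~
~~~+~+~~~
~~~+~~+~~
~~~~++~~~
~~~~~~~~~
~~~~~~~~~
22) ~~~~~~~~~
~~~~~~~~~
~~~~~~++~
~~~+~+~v~
~~~+~~+~~
~~~~++~~~
~~~~~~~~~
~~~~~~~~~
23) ~~~~~~~~~
~~~~~~~~~
~~~~~~++~
~~~+~+<+~
~~~+~~+~~
~~~~++~~~
~~~~~~~~~
~~~~~~~~~
24) ~~~~~~~~~
~~~~~~~~~
~~~~~~^+~
~~~+~+++~
~~~+~~+~~
~~~~++~~~
~~~~~~~~~
~~~~~~~~~
25) ~~~~~~~~~
~~~~~~~~~
~~~~~<~+~
~~~+~+++~
~~~+~~+~~
~~~~++~~~
~~~~~~~~~
~~~~~~~~~
26) ~~~~~~~~~
~~~~~^~~~
~~~~~+~+~
~~~+~+++~
~~~+~~+~~
~~~~++~~~
~~~~~~~~~
~~~~~~~~~
27) ~~~~~~~~~
~~~~~+>~~
~~~~~+~+~
~~~+~+++~
~~~+~~+~~
~~~~++~~~
~~~~~~~~~
~~~~~~~~~
28) ~~~~~~~~~
~~~~~++~~
~~~~~+v+~
~~~+~+++~
~~~+~~+~~
~~~~++~~~
~~~~~~~~~
~~~~~~~~~
29) ~~~~~~~~~
~~~~~++~~
~~~~~<++~
~~~+~+++~
~~~+~~+~~
~~~~++~~~
~~~~~~~~~
~~~~~~~~~
30) ~~~~~~~~~
~~~~~++~~
~~~~~~++~
~~~+~v++~
~~~+~~+~~
~~~~++~~~
~~~~~~~~~
~~~~~~~~~
31) ~~~~~~~~~
~~~~~++~~
~~~~~~++~
~~~+~~>+~
~~~+~~+~~
~~~~++~~~
~~~~~~~~~
~~~~~~~~~
32) ~~~~~~~~~
~~~~~++~~
~~~~~~^+~
~~~+~~~+~
~~~+~~+~~
~~~~++~~~
~~~~~~~~~
~~~~~~~~~
33) ~~~~~~~~~
~~~~~++~~
~~~~~<~+~
~~~+~~~+~
~~~+~~+~~
~~~~++~~~
~~~~~~~~~
~~~~~~~~~
34) ~~~~~~~~~
~~~~~^+~~
~~~~~+~+~
~~~+~~~+~
~~~+~~+~~
~~~~++~~~
~~~~~~~~~
~~~~~~~~~
35) ~~~~~~~~~
~~~~<~+~~
~~~~~+~+~
~~~+~~~+~
~~~+~~+~~
~~~~++~~~
~~~~~~~~~
~~~~~~~~~
36) ~~~~^~~~~
~~~~+~+~~
~~~~~+~+~
~~~+~~~+~
~~~+~~+~~
~~~~++~~~
~~~~~~~~~
~~~~~~~~~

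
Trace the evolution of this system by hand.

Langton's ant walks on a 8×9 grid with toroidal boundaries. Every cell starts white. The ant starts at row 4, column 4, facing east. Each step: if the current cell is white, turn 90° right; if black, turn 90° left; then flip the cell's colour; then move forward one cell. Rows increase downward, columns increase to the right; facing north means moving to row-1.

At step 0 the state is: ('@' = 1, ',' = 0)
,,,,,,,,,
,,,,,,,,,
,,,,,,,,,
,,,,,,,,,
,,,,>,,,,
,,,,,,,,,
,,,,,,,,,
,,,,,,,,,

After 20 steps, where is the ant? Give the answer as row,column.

2,2

0) ,,,,,,,,,
,,,,,,,,,
,,,,,,,,,
,,,,,,,,,
,,,,>,,,,
,,,,,,,,,
,,,,,,,,,
,,,,,,,,,
1) ,,,,,,,,,
,,,,,,,,,
,,,,,,,,,
,,,,,,,,,
,,,,@,,,,
,,,,v,,,,
,,,,,,,,,
,,,,,,,,,
2) ,,,,,,,,,
,,,,,,,,,
,,,,,,,,,
,,,,,,,,,
,,,,@,,,,
,,,<@,,,,
,,,,,,,,,
,,,,,,,,,
3) ,,,,,,,,,
,,,,,,,,,
,,,,,,,,,
,,,,,,,,,
,,,^@,,,,
,,,@@,,,,
,,,,,,,,,
,,,,,,,,,
4) ,,,,,,,,,
,,,,,,,,,
,,,,,,,,,
,,,,,,,,,
,,,@>,,,,
,,,@@,,,,
,,,,,,,,,
,,,,,,,,,
5) ,,,,,,,,,
,,,,,,,,,
,,,,,,,,,
,,,,^,,,,
,,,@,,,,,
,,,@@,,,,
,,,,,,,,,
,,,,,,,,,
6) ,,,,,,,,,
,,,,,,,,,
,,,,,,,,,
,,,,@>,,,
,,,@,,,,,
,,,@@,,,,
,,,,,,,,,
,,,,,,,,,
7) ,,,,,,,,,
,,,,,,,,,
,,,,,,,,,
,,,,@@,,,
,,,@,v,,,
,,,@@,,,,
,,,,,,,,,
,,,,,,,,,
8) ,,,,,,,,,
,,,,,,,,,
,,,,,,,,,
,,,,@@,,,
,,,@<@,,,
,,,@@,,,,
,,,,,,,,,
,,,,,,,,,
9) ,,,,,,,,,
,,,,,,,,,
,,,,,,,,,
,,,,^@,,,
,,,@@@,,,
,,,@@,,,,
,,,,,,,,,
,,,,,,,,,
10) ,,,,,,,,,
,,,,,,,,,
,,,,,,,,,
,,,<,@,,,
,,,@@@,,,
,,,@@,,,,
,,,,,,,,,
,,,,,,,,,
11) ,,,,,,,,,
,,,,,,,,,
,,,^,,,,,
,,,@,@,,,
,,,@@@,,,
,,,@@,,,,
,,,,,,,,,
,,,,,,,,,
12) ,,,,,,,,,
,,,,,,,,,
,,,@>,,,,
,,,@,@,,,
,,,@@@,,,
,,,@@,,,,
,,,,,,,,,
,,,,,,,,,
13) ,,,,,,,,,
,,,,,,,,,
,,,@@,,,,
,,,@v@,,,
,,,@@@,,,
,,,@@,,,,
,,,,,,,,,
,,,,,,,,,
14) ,,,,,,,,,
,,,,,,,,,
,,,@@,,,,
,,,<@@,,,
,,,@@@,,,
,,,@@,,,,
,,,,,,,,,
,,,,,,,,,
15) ,,,,,,,,,
,,,,,,,,,
,,,@@,,,,
,,,,@@,,,
,,,v@@,,,
,,,@@,,,,
,,,,,,,,,
,,,,,,,,,
16) ,,,,,,,,,
,,,,,,,,,
,,,@@,,,,
,,,,@@,,,
,,,,>@,,,
,,,@@,,,,
,,,,,,,,,
,,,,,,,,,
17) ,,,,,,,,,
,,,,,,,,,
,,,@@,,,,
,,,,^@,,,
,,,,,@,,,
,,,@@,,,,
,,,,,,,,,
,,,,,,,,,
18) ,,,,,,,,,
,,,,,,,,,
,,,@@,,,,
,,,<,@,,,
,,,,,@,,,
,,,@@,,,,
,,,,,,,,,
,,,,,,,,,
19) ,,,,,,,,,
,,,,,,,,,
,,,^@,,,,
,,,@,@,,,
,,,,,@,,,
,,,@@,,,,
,,,,,,,,,
,,,,,,,,,
20) ,,,,,,,,,
,,,,,,,,,
,,<,@,,,,
,,,@,@,,,
,,,,,@,,,
,,,@@,,,,
,,,,,,,,,
,,,,,,,,,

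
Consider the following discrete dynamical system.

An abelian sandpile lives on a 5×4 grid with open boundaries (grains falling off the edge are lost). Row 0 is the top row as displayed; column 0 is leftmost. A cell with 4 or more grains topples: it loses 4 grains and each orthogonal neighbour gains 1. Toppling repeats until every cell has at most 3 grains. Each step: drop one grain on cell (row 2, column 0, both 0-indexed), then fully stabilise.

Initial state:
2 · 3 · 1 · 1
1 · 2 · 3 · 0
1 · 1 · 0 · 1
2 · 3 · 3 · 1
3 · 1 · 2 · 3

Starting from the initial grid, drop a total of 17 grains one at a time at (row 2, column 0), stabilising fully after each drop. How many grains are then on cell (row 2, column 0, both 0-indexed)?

1

k=0  2 · 3 · 1 · 1
1 · 2 · 3 · 0
1 · 1 · 0 · 1
2 · 3 · 3 · 1
3 · 1 · 2 · 3
k=1  2 · 3 · 1 · 1
1 · 2 · 3 · 0
2 · 1 · 0 · 1
2 · 3 · 3 · 1
3 · 1 · 2 · 3
k=2  2 · 3 · 1 · 1
1 · 2 · 3 · 0
3 · 1 · 0 · 1
2 · 3 · 3 · 1
3 · 1 · 2 · 3
k=3  2 · 3 · 1 · 1
2 · 2 · 3 · 0
0 · 2 · 0 · 1
3 · 3 · 3 · 1
3 · 1 · 2 · 3
k=4  2 · 3 · 1 · 1
2 · 2 · 3 · 0
1 · 2 · 0 · 1
3 · 3 · 3 · 1
3 · 1 · 2 · 3
k=5  2 · 3 · 1 · 1
2 · 2 · 3 · 0
2 · 2 · 0 · 1
3 · 3 · 3 · 1
3 · 1 · 2 · 3
k=6  2 · 3 · 1 · 1
2 · 2 · 3 · 0
3 · 2 · 0 · 1
3 · 3 · 3 · 1
3 · 1 · 2 · 3
k=7  2 · 3 · 1 · 1
3 · 3 · 3 · 0
2 · 0 · 2 · 1
2 · 2 · 0 · 2
0 · 3 · 3 · 3
k=8  2 · 3 · 1 · 1
3 · 3 · 3 · 0
3 · 0 · 2 · 1
2 · 2 · 0 · 2
0 · 3 · 3 · 3
k=9  0 · 1 · 3 · 1
2 · 2 · 0 · 1
1 · 2 · 3 · 1
3 · 2 · 0 · 2
0 · 3 · 3 · 3
k=10  0 · 1 · 3 · 1
2 · 2 · 0 · 1
2 · 2 · 3 · 1
3 · 2 · 0 · 2
0 · 3 · 3 · 3
k=11  0 · 1 · 3 · 1
2 · 2 · 0 · 1
3 · 2 · 3 · 1
3 · 2 · 0 · 2
0 · 3 · 3 · 3
k=12  0 · 1 · 3 · 1
3 · 2 · 0 · 1
1 · 3 · 3 · 1
0 · 3 · 0 · 2
1 · 3 · 3 · 3
k=13  0 · 1 · 3 · 1
3 · 2 · 0 · 1
2 · 3 · 3 · 1
0 · 3 · 0 · 2
1 · 3 · 3 · 3
k=14  0 · 1 · 3 · 1
3 · 2 · 0 · 1
3 · 3 · 3 · 1
0 · 3 · 0 · 2
1 · 3 · 3 · 3
k=15  1 · 2 · 3 · 1
1 · 0 · 2 · 1
2 · 3 · 0 · 2
2 · 1 · 3 · 3
2 · 1 · 1 · 0
k=16  1 · 2 · 3 · 1
1 · 0 · 2 · 1
3 · 3 · 0 · 2
2 · 1 · 3 · 3
2 · 1 · 1 · 0
k=17  1 · 2 · 3 · 1
2 · 1 · 2 · 1
1 · 0 · 1 · 2
3 · 2 · 3 · 3
2 · 1 · 1 · 0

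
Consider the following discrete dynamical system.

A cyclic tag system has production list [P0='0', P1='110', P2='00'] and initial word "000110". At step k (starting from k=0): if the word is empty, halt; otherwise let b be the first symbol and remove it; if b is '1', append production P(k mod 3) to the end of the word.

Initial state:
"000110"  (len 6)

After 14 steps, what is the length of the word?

6

gen 0: "000110"  (len 6)
gen 1: "00110"  (len 5)
gen 2: "0110"  (len 4)
gen 3: "110"  (len 3)
gen 4: "100"  (len 3)
gen 5: "00110"  (len 5)
gen 6: "0110"  (len 4)
gen 7: "110"  (len 3)
gen 8: "10110"  (len 5)
gen 9: "011000"  (len 6)
gen 10: "11000"  (len 5)
gen 11: "1000110"  (len 7)
gen 12: "00011000"  (len 8)
gen 13: "0011000"  (len 7)
gen 14: "011000"  (len 6)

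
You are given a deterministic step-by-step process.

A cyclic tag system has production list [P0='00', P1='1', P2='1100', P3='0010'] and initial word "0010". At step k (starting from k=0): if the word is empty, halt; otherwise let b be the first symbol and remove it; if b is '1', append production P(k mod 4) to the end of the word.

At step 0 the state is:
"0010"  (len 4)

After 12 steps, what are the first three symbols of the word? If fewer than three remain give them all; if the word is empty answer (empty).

100

0) "0010"  (len 4)
1) "010"  (len 3)
2) "10"  (len 2)
3) "01100"  (len 5)
4) "1100"  (len 4)
5) "10000"  (len 5)
6) "00001"  (len 5)
7) "0001"  (len 4)
8) "001"  (len 3)
9) "01"  (len 2)
10) "1"  (len 1)
11) "1100"  (len 4)
12) "1000010"  (len 7)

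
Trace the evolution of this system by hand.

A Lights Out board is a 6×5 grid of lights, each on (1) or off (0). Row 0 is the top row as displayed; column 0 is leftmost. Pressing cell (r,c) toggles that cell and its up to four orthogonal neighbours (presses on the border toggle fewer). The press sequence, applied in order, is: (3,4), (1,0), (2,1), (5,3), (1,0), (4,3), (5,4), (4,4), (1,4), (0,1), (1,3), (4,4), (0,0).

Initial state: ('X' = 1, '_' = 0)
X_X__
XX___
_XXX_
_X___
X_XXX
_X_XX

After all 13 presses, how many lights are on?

0) X_X__
XX___
_XXX_
_X___
X_XXX
_X_XX
1) X_X__
XX___
_XXXX
_X_XX
X_XX_
_X_XX
2) __X__
_____
XXXXX
_X_XX
X_XX_
_X_XX
3) __X__
_X___
___XX
___XX
X_XX_
_X_XX
4) __X__
_X___
___XX
___XX
X_X__
_XX__
5) X_X__
X____
X__XX
___XX
X_X__
_XX__
6) X_X__
X____
X__XX
____X
X__XX
_XXX_
7) X_X__
X____
X__XX
____X
X__X_
_XX_X
8) X_X__
X____
X__XX
_____
X___X
_XX__
9) X_X_X
X__XX
X__X_
_____
X___X
_XX__
10) _X__X
XX_XX
X__X_
_____
X___X
_XX__
11) _X_XX
XXX__
X____
_____
X___X
_XX__
12) _X_XX
XXX__
X____
____X
X__X_
_XX_X
13) X__XX
_XX__
X____
____X
X__X_
_XX_X

12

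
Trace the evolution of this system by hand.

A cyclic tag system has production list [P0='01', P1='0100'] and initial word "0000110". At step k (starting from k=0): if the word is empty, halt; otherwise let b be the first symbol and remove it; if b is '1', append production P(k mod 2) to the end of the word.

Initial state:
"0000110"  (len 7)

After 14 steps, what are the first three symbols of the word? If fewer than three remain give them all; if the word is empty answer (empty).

step 0: "0000110"  (len 7)
step 1: "000110"  (len 6)
step 2: "00110"  (len 5)
step 3: "0110"  (len 4)
step 4: "110"  (len 3)
step 5: "1001"  (len 4)
step 6: "0010100"  (len 7)
step 7: "010100"  (len 6)
step 8: "10100"  (len 5)
step 9: "010001"  (len 6)
step 10: "10001"  (len 5)
step 11: "000101"  (len 6)
step 12: "00101"  (len 5)
step 13: "0101"  (len 4)
step 14: "101"  (len 3)

101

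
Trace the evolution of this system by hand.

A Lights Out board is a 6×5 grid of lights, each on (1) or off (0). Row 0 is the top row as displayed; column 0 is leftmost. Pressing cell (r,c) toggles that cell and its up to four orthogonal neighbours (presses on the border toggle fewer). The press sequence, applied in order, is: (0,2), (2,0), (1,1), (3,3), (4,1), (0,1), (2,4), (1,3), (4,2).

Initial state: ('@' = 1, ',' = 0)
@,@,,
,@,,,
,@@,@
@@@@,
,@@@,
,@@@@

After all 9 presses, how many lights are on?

k=0  @,@,,
,@,,,
,@@,@
@@@@,
,@@@,
,@@@@
k=1  @@,@,
,@@,,
,@@,@
@@@@,
,@@@,
,@@@@
k=2  @@,@,
@@@,,
@,@,@
,@@@,
,@@@,
,@@@@
k=3  @,,@,
,,,,,
@@@,@
,@@@,
,@@@,
,@@@@
k=4  @,,@,
,,,,,
@@@@@
,@,,@
,@@,,
,@@@@
k=5  @,,@,
,,,,,
@@@@@
,,,,@
@,,,,
,,@@@
k=6  ,@@@,
,@,,,
@@@@@
,,,,@
@,,,,
,,@@@
k=7  ,@@@,
,@,,@
@@@,,
,,,,,
@,,,,
,,@@@
k=8  ,@@,,
,@@@,
@@@@,
,,,,,
@,,,,
,,@@@
k=9  ,@@,,
,@@@,
@@@@,
,,@,,
@@@@,
,,,@@

16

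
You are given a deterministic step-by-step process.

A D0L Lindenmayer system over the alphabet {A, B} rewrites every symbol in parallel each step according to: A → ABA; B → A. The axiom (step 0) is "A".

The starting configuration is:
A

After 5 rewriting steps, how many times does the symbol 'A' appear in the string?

70

0) A
1) ABA
2) ABAAABA
3) ABAAABAABAABAAABA
4) ABAAABAABAABAAABAABAAABAABAAABAABAABAAABA
5) ABAAABAABAABAAABAABAAABAABAAABAABAABAAABAABAAABAABAABAAABAABAAABAABAABAAABAABAAABAABAAABAABAABAAABA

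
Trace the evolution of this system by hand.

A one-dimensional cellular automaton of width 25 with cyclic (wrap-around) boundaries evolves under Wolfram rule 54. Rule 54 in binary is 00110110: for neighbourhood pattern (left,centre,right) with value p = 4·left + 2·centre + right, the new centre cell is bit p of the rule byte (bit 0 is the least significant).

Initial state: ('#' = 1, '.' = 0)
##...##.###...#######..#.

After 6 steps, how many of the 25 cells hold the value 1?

step 0: ##...##.###...#######..#.
step 1: ..#.#..#...#.#.......####
step 2: #########.#####.....#....
step 3: .........#.....#...###..#
step 4: #.......###...###.#...###
step 5: .#.....#...#.#...###.#...
step 6: ###...###.#####.#...###..

15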